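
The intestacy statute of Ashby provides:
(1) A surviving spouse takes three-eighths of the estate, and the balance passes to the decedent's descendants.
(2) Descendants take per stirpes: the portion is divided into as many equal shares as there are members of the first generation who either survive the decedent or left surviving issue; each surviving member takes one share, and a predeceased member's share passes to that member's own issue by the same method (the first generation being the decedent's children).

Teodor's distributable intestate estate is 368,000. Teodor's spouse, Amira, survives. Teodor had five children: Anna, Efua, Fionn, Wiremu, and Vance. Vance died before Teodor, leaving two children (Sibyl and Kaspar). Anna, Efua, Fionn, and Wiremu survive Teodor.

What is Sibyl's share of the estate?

Sibyl receives 23,000.

Amira takes three-eighths of 368,000 = 138,000. The remaining 230,000 passes to the descendants.
The descendants' portion (230,000) is divided into 5 shares of 46,000: Anna, Efua, Fionn, and Wiremu each take 46,000; Vance's 46,000 share passes to Vance's issue.
Vance's share (46,000) is divided into 2 shares of 23,000: Sibyl and Kaspar each take 23,000.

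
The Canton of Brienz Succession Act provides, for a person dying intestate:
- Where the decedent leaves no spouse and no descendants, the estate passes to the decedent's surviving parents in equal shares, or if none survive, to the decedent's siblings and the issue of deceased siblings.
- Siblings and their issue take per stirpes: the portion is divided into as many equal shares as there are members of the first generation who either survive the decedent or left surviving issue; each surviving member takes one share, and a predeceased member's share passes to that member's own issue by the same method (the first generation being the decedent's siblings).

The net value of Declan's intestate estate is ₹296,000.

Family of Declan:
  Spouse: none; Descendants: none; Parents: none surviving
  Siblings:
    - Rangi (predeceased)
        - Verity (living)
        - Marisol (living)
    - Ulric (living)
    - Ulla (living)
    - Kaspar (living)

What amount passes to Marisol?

The entire ₹296,000 passes to the siblings and their issue.
That amount (₹296,000) is divided into 4 shares of ₹74,000: Ulric, Ulla, and Kaspar each take ₹74,000; Rangi's ₹74,000 share passes to Rangi's issue.
Rangi's share (₹74,000) is divided into 2 shares of ₹37,000: Verity and Marisol each take ₹37,000.

Marisol receives ₹37,000.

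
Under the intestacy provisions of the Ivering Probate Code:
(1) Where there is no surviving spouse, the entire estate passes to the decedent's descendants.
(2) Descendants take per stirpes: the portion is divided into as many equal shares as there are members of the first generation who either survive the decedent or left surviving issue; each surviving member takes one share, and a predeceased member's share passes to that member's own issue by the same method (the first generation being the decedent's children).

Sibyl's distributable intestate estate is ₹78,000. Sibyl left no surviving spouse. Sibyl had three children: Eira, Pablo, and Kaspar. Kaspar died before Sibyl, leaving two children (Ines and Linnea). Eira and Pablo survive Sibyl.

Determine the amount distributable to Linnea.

Linnea receives ₹13,000.

The entire ₹78,000 passes to the descendants.
That amount (₹78,000) is divided into 3 shares of ₹26,000: Eira and Pablo each take ₹26,000; Kaspar's ₹26,000 share passes to Kaspar's issue.
Kaspar's share (₹26,000) is divided into 2 shares of ₹13,000: Ines and Linnea each take ₹13,000.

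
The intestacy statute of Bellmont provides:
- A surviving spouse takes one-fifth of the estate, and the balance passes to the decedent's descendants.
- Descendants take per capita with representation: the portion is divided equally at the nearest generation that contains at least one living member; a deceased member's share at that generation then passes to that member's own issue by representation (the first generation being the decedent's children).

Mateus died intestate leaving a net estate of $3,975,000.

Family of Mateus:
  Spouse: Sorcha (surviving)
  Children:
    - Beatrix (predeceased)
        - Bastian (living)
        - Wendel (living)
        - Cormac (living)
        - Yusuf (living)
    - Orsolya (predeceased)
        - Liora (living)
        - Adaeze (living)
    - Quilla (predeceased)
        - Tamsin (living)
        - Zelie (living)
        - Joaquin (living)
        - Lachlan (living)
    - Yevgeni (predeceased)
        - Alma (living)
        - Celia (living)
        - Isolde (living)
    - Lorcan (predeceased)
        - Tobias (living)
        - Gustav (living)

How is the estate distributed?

Sorcha takes one-fifth of $3,975,000 = $795,000. The remaining $3,180,000 passes to the descendants.
No child survives, so the initial division is made at the grandchildren's generation.
The descendants' portion ($3,180,000) is divided into 15 shares of $212,000: Bastian, Wendel, Cormac, Yusuf, Liora, Adaeze, Tamsin, Zelie, Joaquin, Lachlan, Alma, Celia, Isolde, Tobias, and Gustav each take $212,000.

Sorcha: $795,000; Bastian: $212,000; Wendel: $212,000; Cormac: $212,000; Yusuf: $212,000; Liora: $212,000; Adaeze: $212,000; Tamsin: $212,000; Zelie: $212,000; Joaquin: $212,000; Lachlan: $212,000; Alma: $212,000; Celia: $212,000; Isolde: $212,000; Tobias: $212,000; Gustav: $212,000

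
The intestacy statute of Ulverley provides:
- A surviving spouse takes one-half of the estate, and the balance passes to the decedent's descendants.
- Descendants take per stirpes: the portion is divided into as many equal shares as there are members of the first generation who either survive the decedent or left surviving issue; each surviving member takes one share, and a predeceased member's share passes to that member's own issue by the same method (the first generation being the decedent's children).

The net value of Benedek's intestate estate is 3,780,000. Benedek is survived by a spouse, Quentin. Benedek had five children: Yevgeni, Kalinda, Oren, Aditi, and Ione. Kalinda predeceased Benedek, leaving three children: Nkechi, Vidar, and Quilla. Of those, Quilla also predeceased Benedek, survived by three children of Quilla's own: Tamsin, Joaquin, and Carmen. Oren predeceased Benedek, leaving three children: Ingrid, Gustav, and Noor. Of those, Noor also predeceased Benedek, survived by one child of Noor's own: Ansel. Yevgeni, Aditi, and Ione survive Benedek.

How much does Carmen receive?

Quentin takes one-half of 3,780,000 = 1,890,000. The remaining 1,890,000 passes to the descendants.
The descendants' portion (1,890,000) is divided into 5 shares of 378,000: Yevgeni, Aditi, and Ione each take 378,000; Kalinda's 378,000 share passes to Kalinda's issue; Oren's 378,000 share passes to Oren's issue.
Kalinda's share (378,000) is divided into 3 shares of 126,000: Nkechi and Vidar each take 126,000; Quilla's 126,000 share passes to Quilla's issue.
Quilla's share (126,000) is divided into 3 shares of 42,000: Tamsin, Joaquin, and Carmen each take 42,000.
Oren's share (378,000) is divided into 3 shares of 126,000: Ingrid and Gustav each take 126,000; Noor's 126,000 share passes to Noor's issue.
Noor's share (126,000) passes entirely to Ansel.

Carmen receives 42,000.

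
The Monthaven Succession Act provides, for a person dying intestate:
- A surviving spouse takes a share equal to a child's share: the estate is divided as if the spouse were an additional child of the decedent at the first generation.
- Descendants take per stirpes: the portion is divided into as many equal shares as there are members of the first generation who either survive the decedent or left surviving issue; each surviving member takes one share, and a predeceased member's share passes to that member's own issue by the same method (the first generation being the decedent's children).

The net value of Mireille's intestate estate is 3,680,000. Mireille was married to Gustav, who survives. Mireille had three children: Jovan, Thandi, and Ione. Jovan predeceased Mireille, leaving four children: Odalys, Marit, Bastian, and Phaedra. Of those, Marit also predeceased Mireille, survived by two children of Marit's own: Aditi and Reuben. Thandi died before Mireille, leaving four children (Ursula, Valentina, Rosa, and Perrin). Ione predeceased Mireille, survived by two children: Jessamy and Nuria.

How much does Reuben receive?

Reuben receives 115,000.

The spouse counts as an additional share at the children's level, so there are 4 primary shares of 920,000. Gustav takes one such share (920,000).
The children's combined portion (2,760,000) is divided into 3 shares of 920,000: Jovan's 920,000 share passes to Jovan's issue; Thandi's 920,000 share passes to Thandi's issue; Ione's 920,000 share passes to Ione's issue.
Jovan's share (920,000) is divided into 4 shares of 230,000: Odalys, Bastian, and Phaedra each take 230,000; Marit's 230,000 share passes to Marit's issue.
Marit's share (230,000) is divided into 2 shares of 115,000: Aditi and Reuben each take 115,000.
Thandi's share (920,000) is divided into 4 shares of 230,000: Ursula, Valentina, Rosa, and Perrin each take 230,000.
Ione's share (920,000) is divided into 2 shares of 460,000: Jessamy and Nuria each take 460,000.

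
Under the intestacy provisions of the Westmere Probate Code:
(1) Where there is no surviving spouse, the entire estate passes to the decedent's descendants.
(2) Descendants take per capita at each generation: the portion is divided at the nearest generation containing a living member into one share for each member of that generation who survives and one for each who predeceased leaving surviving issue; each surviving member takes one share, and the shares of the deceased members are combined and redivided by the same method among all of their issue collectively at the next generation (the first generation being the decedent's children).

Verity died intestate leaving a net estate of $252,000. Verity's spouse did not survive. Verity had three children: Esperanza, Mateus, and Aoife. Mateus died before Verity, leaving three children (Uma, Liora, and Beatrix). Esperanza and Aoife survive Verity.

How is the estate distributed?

The entire $252,000 passes to the descendants.
That amount ($252,000) is divided at the children's generation into 3 shares of $84,000. Esperanza and Aoife each take $84,000. The remaining share for the deceased Mateus ($84,000) is carried to the next generation.
That pool ($84,000) is divided at the grandchildren's generation equally among Uma, Liora, and Beatrix: $28,000 each.

Esperanza: $84,000; Uma: $28,000; Liora: $28,000; Beatrix: $28,000; Aoife: $84,000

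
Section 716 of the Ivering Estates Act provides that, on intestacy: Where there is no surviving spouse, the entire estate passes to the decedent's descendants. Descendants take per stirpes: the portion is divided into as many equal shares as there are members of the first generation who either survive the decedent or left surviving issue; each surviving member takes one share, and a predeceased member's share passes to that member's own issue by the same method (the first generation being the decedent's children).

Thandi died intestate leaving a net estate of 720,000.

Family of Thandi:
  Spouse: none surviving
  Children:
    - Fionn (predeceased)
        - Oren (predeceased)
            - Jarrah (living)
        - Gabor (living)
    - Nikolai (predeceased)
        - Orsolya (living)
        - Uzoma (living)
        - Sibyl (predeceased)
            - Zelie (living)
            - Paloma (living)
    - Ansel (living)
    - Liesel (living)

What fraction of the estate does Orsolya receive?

The entire 720,000 passes to the descendants.
That amount (720,000) is divided into 4 shares of 180,000: Ansel and Liesel each take 180,000; Fionn's 180,000 share passes to Fionn's issue; Nikolai's 180,000 share passes to Nikolai's issue.
Fionn's share (180,000) is divided into 2 shares of 90,000: Gabor takes 90,000; Oren's 90,000 share passes to Oren's issue.
Oren's share (90,000) passes entirely to Jarrah.
Nikolai's share (180,000) is divided into 3 shares of 60,000: Orsolya and Uzoma each take 60,000; Sibyl's 60,000 share passes to Sibyl's issue.
Sibyl's share (60,000) is divided into 2 shares of 30,000: Zelie and Paloma each take 30,000.

Orsolya receives 1/12 of the estate.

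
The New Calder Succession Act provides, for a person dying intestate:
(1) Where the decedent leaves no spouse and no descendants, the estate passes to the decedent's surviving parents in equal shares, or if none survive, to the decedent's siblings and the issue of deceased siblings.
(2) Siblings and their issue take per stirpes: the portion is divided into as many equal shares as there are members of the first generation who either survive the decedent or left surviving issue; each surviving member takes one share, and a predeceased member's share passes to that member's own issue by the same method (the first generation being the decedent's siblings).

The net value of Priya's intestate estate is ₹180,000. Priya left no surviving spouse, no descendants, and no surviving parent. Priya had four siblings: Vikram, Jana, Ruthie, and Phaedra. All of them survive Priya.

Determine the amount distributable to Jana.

Jana receives ₹45,000.

The entire ₹180,000 passes to the siblings and their issue.
That amount (₹180,000) is divided into 4 shares of ₹45,000: Vikram, Jana, Ruthie, and Phaedra each take ₹45,000.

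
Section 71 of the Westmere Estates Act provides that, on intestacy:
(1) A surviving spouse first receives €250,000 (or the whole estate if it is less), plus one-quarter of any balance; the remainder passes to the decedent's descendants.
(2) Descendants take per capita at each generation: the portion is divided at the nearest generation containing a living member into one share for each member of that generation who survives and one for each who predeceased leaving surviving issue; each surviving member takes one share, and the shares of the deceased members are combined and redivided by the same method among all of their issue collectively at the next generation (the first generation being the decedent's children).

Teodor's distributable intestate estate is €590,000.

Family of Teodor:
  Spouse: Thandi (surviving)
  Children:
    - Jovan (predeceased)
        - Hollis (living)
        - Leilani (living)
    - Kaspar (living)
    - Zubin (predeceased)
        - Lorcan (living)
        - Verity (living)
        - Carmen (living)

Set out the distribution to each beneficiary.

Thandi: €335,000; Hollis: €34,000; Leilani: €34,000; Kaspar: €85,000; Lorcan: €34,000; Verity: €34,000; Carmen: €34,000

Thandi first takes €250,000, leaving a balance of €340,000. Thandi then takes one-quarter of the balance (€85,000), for a total of €335,000. The remaining €255,000 passes to the descendants.
The descendants' portion (€255,000) is divided at the children's generation into 3 shares of €85,000. Kaspar takes €85,000. The 2 shares of the deceased (Jovan and Zubin) are combined into a pool of €170,000.
That pool (€170,000) is divided at the grandchildren's generation equally among Hollis, Leilani, Lorcan, Verity, and Carmen: €34,000 each.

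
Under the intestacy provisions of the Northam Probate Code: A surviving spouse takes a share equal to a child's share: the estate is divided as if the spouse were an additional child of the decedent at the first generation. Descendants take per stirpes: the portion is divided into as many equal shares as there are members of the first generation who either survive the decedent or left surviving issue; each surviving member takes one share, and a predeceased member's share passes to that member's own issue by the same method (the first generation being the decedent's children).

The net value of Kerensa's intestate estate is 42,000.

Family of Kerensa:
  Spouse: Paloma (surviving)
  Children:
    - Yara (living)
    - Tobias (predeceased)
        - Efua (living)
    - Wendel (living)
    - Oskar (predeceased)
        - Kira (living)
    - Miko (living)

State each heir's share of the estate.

Paloma: 7,000; Yara: 7,000; Efua: 7,000; Wendel: 7,000; Kira: 7,000; Miko: 7,000

The spouse counts as an additional share at the children's level, so there are 6 primary shares of 7,000. Paloma takes one such share (7,000).
The children's combined portion (35,000) is divided into 5 shares of 7,000: Yara, Wendel, and Miko each take 7,000; Tobias's 7,000 share passes to Tobias's issue; Oskar's 7,000 share passes to Oskar's issue.
Tobias's share (7,000) passes entirely to Efua.
Oskar's share (7,000) passes entirely to Kira.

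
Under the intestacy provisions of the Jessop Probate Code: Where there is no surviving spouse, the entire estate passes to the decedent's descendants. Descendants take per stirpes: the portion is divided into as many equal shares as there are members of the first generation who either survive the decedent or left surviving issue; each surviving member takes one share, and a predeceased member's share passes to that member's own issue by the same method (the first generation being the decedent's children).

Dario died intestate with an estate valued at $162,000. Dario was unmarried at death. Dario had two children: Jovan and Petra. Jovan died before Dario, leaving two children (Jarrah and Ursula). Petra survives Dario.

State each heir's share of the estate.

The entire $162,000 passes to the descendants.
That amount ($162,000) is divided into 2 shares of $81,000: Petra takes $81,000; Jovan's $81,000 share passes to Jovan's issue.
Jovan's share ($81,000) is divided into 2 shares of $40,500: Jarrah and Ursula each take $40,500.

Jarrah: $40,500; Ursula: $40,500; Petra: $81,000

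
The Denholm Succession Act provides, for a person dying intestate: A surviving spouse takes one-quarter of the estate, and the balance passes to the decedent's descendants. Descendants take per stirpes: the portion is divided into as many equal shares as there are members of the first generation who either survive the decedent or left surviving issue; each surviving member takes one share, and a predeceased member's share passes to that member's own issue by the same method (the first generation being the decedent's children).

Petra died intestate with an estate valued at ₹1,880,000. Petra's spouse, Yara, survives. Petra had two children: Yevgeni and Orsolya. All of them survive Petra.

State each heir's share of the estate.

Yara: ₹470,000; Yevgeni: ₹705,000; Orsolya: ₹705,000

Yara takes one-quarter of ₹1,880,000 = ₹470,000. The remaining ₹1,410,000 passes to the descendants.
The descendants' portion (₹1,410,000) is divided into 2 shares of ₹705,000: Yevgeni and Orsolya each take ₹705,000.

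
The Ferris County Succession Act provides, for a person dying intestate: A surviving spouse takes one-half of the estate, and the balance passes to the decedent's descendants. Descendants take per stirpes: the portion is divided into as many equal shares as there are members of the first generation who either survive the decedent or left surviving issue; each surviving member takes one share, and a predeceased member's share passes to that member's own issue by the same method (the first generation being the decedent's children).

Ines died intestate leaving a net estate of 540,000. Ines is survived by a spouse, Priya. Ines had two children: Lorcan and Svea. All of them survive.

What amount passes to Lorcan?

Priya takes one-half of 540,000 = 270,000. The remaining 270,000 passes to the descendants.
The descendants' portion (270,000) is divided into 2 shares of 135,000: Lorcan and Svea each take 135,000.

Lorcan receives 135,000.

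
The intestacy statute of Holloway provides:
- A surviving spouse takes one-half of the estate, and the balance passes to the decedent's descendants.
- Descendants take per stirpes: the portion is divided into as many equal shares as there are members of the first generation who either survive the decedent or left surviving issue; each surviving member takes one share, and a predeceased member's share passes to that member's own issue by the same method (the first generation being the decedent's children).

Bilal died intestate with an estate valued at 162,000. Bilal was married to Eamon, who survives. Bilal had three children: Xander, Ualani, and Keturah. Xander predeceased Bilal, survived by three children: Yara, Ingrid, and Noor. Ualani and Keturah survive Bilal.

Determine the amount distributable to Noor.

Noor receives 9,000.

Eamon takes one-half of 162,000 = 81,000. The remaining 81,000 passes to the descendants.
The descendants' portion (81,000) is divided into 3 shares of 27,000: Ualani and Keturah each take 27,000; Xander's 27,000 share passes to Xander's issue.
Xander's share (27,000) is divided into 3 shares of 9,000: Yara, Ingrid, and Noor each take 9,000.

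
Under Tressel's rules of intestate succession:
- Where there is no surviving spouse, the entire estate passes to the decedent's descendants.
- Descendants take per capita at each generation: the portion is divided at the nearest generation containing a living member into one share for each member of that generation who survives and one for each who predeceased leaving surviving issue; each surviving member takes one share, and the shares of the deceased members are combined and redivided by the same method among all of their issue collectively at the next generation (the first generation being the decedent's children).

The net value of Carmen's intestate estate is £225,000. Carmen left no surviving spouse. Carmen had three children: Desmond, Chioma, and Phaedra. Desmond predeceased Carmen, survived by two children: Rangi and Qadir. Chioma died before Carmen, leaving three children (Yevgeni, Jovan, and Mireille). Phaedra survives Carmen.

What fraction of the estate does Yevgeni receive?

The entire £225,000 passes to the descendants.
That amount (£225,000) is divided at the children's generation into 3 shares of £75,000. Phaedra takes £75,000. The 2 shares of the deceased (Desmond and Chioma) are combined into a pool of £150,000.
That pool (£150,000) is divided at the grandchildren's generation equally among Rangi, Qadir, Yevgeni, Jovan, and Mireille: £30,000 each.

Yevgeni receives 2/15 of the estate.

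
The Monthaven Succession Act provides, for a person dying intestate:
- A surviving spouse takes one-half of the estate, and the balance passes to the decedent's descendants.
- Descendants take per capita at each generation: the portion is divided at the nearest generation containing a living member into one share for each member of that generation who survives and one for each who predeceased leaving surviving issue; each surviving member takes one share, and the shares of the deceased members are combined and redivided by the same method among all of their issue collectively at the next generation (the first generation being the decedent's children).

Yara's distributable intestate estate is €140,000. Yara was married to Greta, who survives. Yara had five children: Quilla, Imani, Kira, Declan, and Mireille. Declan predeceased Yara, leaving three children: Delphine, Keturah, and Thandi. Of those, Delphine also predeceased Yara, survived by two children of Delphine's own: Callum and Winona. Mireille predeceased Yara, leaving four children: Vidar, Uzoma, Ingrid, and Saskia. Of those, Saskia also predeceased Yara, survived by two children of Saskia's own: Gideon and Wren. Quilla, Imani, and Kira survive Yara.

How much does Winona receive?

Greta takes one-half of €140,000 = €70,000. The remaining €70,000 passes to the descendants.
The descendants' portion (€70,000) is divided at the children's generation into 5 shares of €14,000. Quilla, Imani, and Kira each take €14,000. The 2 shares of the deceased (Declan and Mireille) are combined into a pool of €28,000.
That pool (€28,000) is divided at the grandchildren's generation into 7 shares of €4,000. Keturah, Thandi, Vidar, Uzoma, and Ingrid each take €4,000. The 2 shares of the deceased (Delphine and Saskia) are combined into a pool of €8,000.
That pool (€8,000) is divided at the great-grandchildren's generation equally among Callum, Winona, Gideon, and Wren: €2,000 each.

Winona receives €2,000.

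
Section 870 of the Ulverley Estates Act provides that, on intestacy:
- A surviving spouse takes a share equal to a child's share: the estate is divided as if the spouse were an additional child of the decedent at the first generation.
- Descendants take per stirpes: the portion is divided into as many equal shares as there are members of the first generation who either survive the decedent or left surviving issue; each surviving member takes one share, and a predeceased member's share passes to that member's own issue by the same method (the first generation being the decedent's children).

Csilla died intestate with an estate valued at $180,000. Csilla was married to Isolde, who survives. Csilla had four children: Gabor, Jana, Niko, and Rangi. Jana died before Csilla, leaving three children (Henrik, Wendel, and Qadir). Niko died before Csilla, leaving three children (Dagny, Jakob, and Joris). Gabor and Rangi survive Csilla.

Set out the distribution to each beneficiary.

The spouse counts as an additional share at the children's level, so there are 5 primary shares of $36,000. Isolde takes one such share ($36,000).
The children's combined portion ($144,000) is divided into 4 shares of $36,000: Gabor and Rangi each take $36,000; Jana's $36,000 share passes to Jana's issue; Niko's $36,000 share passes to Niko's issue.
Jana's share ($36,000) is divided into 3 shares of $12,000: Henrik, Wendel, and Qadir each take $12,000.
Niko's share ($36,000) is divided into 3 shares of $12,000: Dagny, Jakob, and Joris each take $12,000.

Isolde: $36,000; Gabor: $36,000; Henrik: $12,000; Wendel: $12,000; Qadir: $12,000; Dagny: $12,000; Jakob: $12,000; Joris: $12,000; Rangi: $36,000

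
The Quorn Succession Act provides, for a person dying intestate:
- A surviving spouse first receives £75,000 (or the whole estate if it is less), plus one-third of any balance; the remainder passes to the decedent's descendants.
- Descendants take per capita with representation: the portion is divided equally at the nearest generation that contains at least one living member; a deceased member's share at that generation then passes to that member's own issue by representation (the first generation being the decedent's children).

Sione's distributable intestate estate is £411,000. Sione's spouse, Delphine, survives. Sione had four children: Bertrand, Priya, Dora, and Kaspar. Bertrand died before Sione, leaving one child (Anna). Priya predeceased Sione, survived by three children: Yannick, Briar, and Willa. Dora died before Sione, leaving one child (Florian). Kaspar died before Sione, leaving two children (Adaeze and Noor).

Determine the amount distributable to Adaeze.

Delphine first takes £75,000, leaving a balance of £336,000. Delphine then takes one-third of the balance (£112,000), for a total of £187,000. The remaining £224,000 passes to the descendants.
No child survives, so the initial division is made at the grandchildren's generation.
The descendants' portion (£224,000) is divided into 7 shares of £32,000: Anna, Yannick, Briar, Willa, Florian, Adaeze, and Noor each take £32,000.

Adaeze receives £32,000.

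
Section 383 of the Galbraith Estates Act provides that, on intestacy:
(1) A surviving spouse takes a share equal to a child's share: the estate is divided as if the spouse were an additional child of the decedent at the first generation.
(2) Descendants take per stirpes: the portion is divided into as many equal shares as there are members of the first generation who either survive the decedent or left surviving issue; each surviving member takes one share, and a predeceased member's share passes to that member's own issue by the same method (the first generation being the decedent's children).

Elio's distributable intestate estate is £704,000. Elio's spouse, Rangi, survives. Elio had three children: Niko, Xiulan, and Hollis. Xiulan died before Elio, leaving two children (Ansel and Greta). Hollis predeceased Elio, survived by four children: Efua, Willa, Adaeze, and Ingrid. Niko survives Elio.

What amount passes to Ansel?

Ansel receives £88,000.

The spouse counts as an additional share at the children's level, so there are 4 primary shares of £176,000. Rangi takes one such share (£176,000).
The children's combined portion (£528,000) is divided into 3 shares of £176,000: Niko takes £176,000; Xiulan's £176,000 share passes to Xiulan's issue; Hollis's £176,000 share passes to Hollis's issue.
Xiulan's share (£176,000) is divided into 2 shares of £88,000: Ansel and Greta each take £88,000.
Hollis's share (£176,000) is divided into 4 shares of £44,000: Efua, Willa, Adaeze, and Ingrid each take £44,000.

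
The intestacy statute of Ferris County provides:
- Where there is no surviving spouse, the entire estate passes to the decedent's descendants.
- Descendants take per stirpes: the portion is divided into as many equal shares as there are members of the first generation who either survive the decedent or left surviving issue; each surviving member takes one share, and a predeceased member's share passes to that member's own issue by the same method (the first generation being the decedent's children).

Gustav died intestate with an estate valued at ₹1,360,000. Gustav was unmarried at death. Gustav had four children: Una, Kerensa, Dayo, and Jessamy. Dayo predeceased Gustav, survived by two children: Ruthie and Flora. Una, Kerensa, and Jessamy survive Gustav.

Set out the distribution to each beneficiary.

The entire ₹1,360,000 passes to the descendants.
That amount (₹1,360,000) is divided into 4 shares of ₹340,000: Una, Kerensa, and Jessamy each take ₹340,000; Dayo's ₹340,000 share passes to Dayo's issue.
Dayo's share (₹340,000) is divided into 2 shares of ₹170,000: Ruthie and Flora each take ₹170,000.

Una: ₹340,000; Kerensa: ₹340,000; Ruthie: ₹170,000; Flora: ₹170,000; Jessamy: ₹340,000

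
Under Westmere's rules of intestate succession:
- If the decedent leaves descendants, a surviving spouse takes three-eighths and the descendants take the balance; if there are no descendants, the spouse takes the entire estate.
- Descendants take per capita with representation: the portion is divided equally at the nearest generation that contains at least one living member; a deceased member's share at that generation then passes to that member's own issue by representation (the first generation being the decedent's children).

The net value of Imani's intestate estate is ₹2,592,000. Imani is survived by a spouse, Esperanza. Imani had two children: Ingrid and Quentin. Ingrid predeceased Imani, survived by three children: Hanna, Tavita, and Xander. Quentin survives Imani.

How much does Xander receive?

Esperanza takes three-eighths of ₹2,592,000 = ₹972,000. The remaining ₹1,620,000 passes to the descendants.
The descendants' portion (₹1,620,000) is divided into 2 shares of ₹810,000: Quentin takes ₹810,000; Ingrid's ₹810,000 share passes to Ingrid's issue.
Ingrid's share (₹810,000) is divided into 3 shares of ₹270,000: Hanna, Tavita, and Xander each take ₹270,000.

Xander receives ₹270,000.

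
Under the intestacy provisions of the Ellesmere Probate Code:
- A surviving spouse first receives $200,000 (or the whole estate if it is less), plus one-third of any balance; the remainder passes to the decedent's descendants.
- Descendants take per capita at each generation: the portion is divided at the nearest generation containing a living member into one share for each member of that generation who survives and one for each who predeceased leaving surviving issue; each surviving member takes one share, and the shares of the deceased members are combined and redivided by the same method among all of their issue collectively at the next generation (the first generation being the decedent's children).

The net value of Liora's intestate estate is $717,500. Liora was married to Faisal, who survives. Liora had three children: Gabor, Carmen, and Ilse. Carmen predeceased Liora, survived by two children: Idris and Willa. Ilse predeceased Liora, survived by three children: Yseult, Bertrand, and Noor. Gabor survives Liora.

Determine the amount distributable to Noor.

Faisal first takes $200,000, leaving a balance of $517,500. Faisal then takes one-third of the balance ($172,500), for a total of $372,500. The remaining $345,000 passes to the descendants.
The descendants' portion ($345,000) is divided at the children's generation into 3 shares of $115,000. Gabor takes $115,000. The 2 shares of the deceased (Carmen and Ilse) are combined into a pool of $230,000.
That pool ($230,000) is divided at the grandchildren's generation equally among Idris, Willa, Yseult, Bertrand, and Noor: $46,000 each.

Noor receives $46,000.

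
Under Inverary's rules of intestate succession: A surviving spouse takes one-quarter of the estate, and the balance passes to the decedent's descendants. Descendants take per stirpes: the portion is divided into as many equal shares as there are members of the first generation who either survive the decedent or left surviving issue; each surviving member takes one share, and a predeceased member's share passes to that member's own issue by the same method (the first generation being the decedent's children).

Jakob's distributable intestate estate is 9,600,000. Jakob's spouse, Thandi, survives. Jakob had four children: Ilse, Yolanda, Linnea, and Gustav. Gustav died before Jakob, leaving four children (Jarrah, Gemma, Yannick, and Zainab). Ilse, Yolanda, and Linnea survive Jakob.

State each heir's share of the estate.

Thandi takes one-quarter of 9,600,000 = 2,400,000. The remaining 7,200,000 passes to the descendants.
The descendants' portion (7,200,000) is divided into 4 shares of 1,800,000: Ilse, Yolanda, and Linnea each take 1,800,000; Gustav's 1,800,000 share passes to Gustav's issue.
Gustav's share (1,800,000) is divided into 4 shares of 450,000: Jarrah, Gemma, Yannick, and Zainab each take 450,000.

Thandi: 2,400,000; Ilse: 1,800,000; Yolanda: 1,800,000; Linnea: 1,800,000; Jarrah: 450,000; Gemma: 450,000; Yannick: 450,000; Zainab: 450,000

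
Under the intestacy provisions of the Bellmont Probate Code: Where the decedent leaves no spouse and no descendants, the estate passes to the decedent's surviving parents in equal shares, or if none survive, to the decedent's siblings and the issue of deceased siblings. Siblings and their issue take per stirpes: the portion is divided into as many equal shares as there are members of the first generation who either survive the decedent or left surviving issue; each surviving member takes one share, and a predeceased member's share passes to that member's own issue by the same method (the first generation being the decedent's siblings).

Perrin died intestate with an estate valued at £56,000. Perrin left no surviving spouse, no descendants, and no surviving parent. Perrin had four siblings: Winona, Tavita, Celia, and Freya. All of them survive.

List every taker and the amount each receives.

Winona: £14,000; Tavita: £14,000; Celia: £14,000; Freya: £14,000

The entire £56,000 passes to the siblings and their issue.
That amount (£56,000) is divided into 4 shares of £14,000: Winona, Tavita, Celia, and Freya each take £14,000.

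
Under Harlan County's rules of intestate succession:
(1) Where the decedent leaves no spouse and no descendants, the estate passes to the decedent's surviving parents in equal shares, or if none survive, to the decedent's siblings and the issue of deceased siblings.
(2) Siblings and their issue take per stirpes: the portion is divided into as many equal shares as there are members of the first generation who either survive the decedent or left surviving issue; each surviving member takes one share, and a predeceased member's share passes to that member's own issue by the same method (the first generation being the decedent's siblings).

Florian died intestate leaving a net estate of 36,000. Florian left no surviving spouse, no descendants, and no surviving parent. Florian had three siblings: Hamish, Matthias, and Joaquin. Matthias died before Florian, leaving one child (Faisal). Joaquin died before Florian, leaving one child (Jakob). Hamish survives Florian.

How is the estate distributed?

The entire 36,000 passes to the siblings and their issue.
That amount (36,000) is divided into 3 shares of 12,000: Hamish takes 12,000; Matthias's 12,000 share passes to Matthias's issue; Joaquin's 12,000 share passes to Joaquin's issue.
Matthias's share (12,000) passes entirely to Faisal.
Joaquin's share (12,000) passes entirely to Jakob.

Hamish: 12,000; Faisal: 12,000; Jakob: 12,000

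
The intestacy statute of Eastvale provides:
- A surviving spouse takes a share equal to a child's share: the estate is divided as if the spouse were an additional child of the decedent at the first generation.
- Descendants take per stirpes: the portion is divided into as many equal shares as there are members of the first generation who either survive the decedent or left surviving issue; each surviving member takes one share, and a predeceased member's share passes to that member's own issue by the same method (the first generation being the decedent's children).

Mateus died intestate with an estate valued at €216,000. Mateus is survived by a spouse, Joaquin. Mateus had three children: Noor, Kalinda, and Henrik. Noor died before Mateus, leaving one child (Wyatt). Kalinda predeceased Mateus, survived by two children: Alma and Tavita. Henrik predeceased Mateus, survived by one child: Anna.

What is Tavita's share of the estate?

Tavita receives €27,000.

The spouse counts as an additional share at the children's level, so there are 4 primary shares of €54,000. Joaquin takes one such share (€54,000).
The children's combined portion (€162,000) is divided into 3 shares of €54,000: Noor's €54,000 share passes to Noor's issue; Kalinda's €54,000 share passes to Kalinda's issue; Henrik's €54,000 share passes to Henrik's issue.
Noor's share (€54,000) passes entirely to Wyatt.
Kalinda's share (€54,000) is divided into 2 shares of €27,000: Alma and Tavita each take €27,000.
Henrik's share (€54,000) passes entirely to Anna.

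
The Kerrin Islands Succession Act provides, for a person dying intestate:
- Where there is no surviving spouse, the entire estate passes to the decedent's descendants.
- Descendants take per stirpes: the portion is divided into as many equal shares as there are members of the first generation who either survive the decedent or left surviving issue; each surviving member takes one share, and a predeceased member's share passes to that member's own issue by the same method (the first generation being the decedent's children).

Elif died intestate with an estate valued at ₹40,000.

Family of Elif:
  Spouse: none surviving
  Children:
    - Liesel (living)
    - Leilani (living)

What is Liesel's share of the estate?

The entire ₹40,000 passes to the descendants.
That amount (₹40,000) is divided into 2 shares of ₹20,000: Liesel and Leilani each take ₹20,000.

Liesel receives ₹20,000.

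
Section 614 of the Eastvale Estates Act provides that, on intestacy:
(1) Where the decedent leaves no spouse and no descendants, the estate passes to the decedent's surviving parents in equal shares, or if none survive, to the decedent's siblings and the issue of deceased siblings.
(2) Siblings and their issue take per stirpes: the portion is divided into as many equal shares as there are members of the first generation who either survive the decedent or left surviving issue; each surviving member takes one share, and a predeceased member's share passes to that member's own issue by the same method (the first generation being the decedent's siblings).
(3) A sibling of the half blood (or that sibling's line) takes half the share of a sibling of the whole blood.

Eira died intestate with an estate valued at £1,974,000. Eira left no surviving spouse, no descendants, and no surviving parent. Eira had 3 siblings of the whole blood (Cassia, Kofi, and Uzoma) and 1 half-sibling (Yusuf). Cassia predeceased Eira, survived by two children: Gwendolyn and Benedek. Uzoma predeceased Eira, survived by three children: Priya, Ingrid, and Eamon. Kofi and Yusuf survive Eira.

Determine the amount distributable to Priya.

Priya receives £188,000.

The entire £1,974,000 passes to the siblings and their issue.
Counting each half-blood sibling's line as half a unit, there are 7/2 units in £1,974,000, so one unit is £564,000. Whole-blood lines (Cassia, Kofi, and Uzoma) take £564,000 each; half-blood lines (Yusuf) take £282,000 each.
Cassia's share (£564,000) is divided into 2 shares of £282,000: Gwendolyn and Benedek each take £282,000.
Uzoma's share (£564,000) is divided into 3 shares of £188,000: Priya, Ingrid, and Eamon each take £188,000.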